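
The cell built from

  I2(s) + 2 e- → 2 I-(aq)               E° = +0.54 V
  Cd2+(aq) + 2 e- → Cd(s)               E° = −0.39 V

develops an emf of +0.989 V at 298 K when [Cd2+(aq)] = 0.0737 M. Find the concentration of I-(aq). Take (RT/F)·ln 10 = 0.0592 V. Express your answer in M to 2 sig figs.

The I₂/I⁻ couple has the larger reduction potential, so it is the cathode: E°cell = +0.54 − (−0.39) = +0.93 V and n = 2.
Rearranging E = E° − (0.0592/n)·log Q gives log Q = 2(+0.93 − (+0.989))/0.0592 = −1.993.
The balanced reaction is I2(s) + Cd(s) → 2 I-(aq) + Cd2+(aq), so Q = [I-(aq)]^2·[Cd2+(aq)].
Substituting the known concentrations and solving, log [I-(aq)] = −0.430 and [I-(aq)] = 0.37 M.

0.37 M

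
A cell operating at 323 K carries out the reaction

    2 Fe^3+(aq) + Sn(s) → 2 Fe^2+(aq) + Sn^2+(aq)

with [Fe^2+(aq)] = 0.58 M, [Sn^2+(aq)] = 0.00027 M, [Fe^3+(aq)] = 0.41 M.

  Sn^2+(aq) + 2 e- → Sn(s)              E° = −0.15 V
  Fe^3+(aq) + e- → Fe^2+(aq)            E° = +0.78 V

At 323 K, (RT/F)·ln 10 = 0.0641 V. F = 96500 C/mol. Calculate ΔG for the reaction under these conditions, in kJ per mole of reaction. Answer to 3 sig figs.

−200 kJ/mol

With Fe³⁺/Fe²⁺ reduced at the cathode, E°cell = +0.78 − (−0.15) = +0.93 V and n = 2.
The reaction quotient is ([Fe^2+(aq)]^2·[Sn^2+(aq)]) / [Fe^3+(aq)]^2 = 0.00054; by Nernst, E = +0.93 − (0.0641/2)(−3.267) = +1.0347 V.
Then ΔG = −nFE = −2 × 96500 × +1.0347 J/mol = −200 kJ/mol.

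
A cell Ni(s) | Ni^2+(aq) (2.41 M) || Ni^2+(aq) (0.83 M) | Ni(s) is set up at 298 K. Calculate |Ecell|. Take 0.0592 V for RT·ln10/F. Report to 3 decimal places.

0.014 V

For a concentration cell E°cell = 0, since both electrodes use the same couple.
The compartment with the higher Ni^2+(aq) concentration (2.41 M) acts as the cathode; ions are reduced there and produced at the dilute (0.83 M) anode.
With n = 2, Ecell = −(0.0592/2)·log([dilute]/[conc]) = −(0.0592/2)·log(0.83/2.41) = +0.014 V.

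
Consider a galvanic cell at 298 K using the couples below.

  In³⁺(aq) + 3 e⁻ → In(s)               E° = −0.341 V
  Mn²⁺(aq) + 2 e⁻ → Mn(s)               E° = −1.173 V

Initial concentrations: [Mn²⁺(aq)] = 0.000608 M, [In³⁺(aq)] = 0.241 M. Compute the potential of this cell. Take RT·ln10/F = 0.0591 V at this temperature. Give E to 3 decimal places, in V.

+0.915 V

In³⁺/In is reduced (cathode, E° = −0.341 V) and Mn²⁺/Mn is oxidized (anode).
E°cell = −0.341 − (−1.173) = +0.832 V, with n = 6 electrons transferred.
For the overall reaction 2 In³⁺(aq) + 3 Mn(s) → 2 In(s) + 3 Mn²⁺(aq), Q = [Mn²⁺(aq)]^3 / [In³⁺(aq)]^2 = 3.87×10^−9, giving log Q = −8.412.
By the Nernst equation, E = +0.832 − (0.0591/6)·(−8.412) = +0.915 V.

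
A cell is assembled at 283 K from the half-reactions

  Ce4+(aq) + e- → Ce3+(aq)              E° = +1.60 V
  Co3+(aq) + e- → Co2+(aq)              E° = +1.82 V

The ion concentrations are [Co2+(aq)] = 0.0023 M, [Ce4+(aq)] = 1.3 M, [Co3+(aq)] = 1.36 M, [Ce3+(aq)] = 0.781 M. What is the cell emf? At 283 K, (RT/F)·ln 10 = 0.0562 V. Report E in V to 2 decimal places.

The Co³⁺/Co²⁺ couple has the more positive E°, so it is the cathode; Ce⁴⁺/Ce³⁺ is the anode.
E°cell = +1.82 − (+1.60) = +0.22 V, with n = 1 electron transferred.
Balancing gives Co3+(aq) + Ce3+(aq) → Co2+(aq) + Ce4+(aq); hence Q = ([Co2+(aq)]·[Ce4+(aq)]) / ([Co3+(aq)]·[Ce3+(aq)]) = 0.00282 (log Q = −2.551).
Applying E = E° − (RT ln10/nF)·log Q gives +0.22 − (0.0562/1)(−2.551) = +0.36 V.

+0.36 V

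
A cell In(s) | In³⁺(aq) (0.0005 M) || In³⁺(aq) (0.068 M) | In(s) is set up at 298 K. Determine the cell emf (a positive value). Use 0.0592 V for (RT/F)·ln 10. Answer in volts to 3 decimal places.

For a concentration cell E°cell = 0, since both electrodes use the same couple.
The compartment with the higher In³⁺(aq) concentration (0.068 M) acts as the cathode; ions are reduced there and produced at the dilute (0.0005 M) anode.
With n = 3, Ecell = −(0.0592/3)·log([dilute]/[conc]) = −(0.0592/3)·log(0.0005/0.068) = +0.042 V.

0.042 V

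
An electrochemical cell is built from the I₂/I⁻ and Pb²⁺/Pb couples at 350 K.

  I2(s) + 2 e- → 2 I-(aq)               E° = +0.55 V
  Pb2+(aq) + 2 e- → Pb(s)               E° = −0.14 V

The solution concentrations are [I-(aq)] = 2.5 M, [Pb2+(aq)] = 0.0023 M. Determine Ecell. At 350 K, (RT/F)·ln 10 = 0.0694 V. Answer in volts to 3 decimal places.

Since E°(I₂/I⁻) > E°(Pb²⁺/Pb), I₂/I⁻ serves as the cathode.
E°cell = +0.55 − (−0.14) = +0.69 V, with n = 2 electrons transferred.
Balancing gives I2(s) + Pb(s) → 2 I-(aq) + Pb2+(aq); hence Q = [I-(aq)]^2·[Pb2+(aq)] = 0.0144 (log Q = −1.842).
Applying E = E° − (RT ln10/nF)·log Q gives +0.69 − (0.0694/2)(−1.842) = +0.754 V.

+0.754 V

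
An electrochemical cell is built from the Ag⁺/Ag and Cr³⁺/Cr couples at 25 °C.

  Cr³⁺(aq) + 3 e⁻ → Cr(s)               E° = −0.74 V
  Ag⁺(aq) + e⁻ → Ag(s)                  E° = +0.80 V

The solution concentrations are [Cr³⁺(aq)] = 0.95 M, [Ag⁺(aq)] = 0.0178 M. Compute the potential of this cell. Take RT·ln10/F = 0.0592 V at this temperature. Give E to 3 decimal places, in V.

+1.437 V

Since E°(Ag⁺/Ag) > E°(Cr³⁺/Cr), Ag⁺/Ag serves as the cathode.
E°cell = +0.80 − (−0.74) = +1.54 V, with n = 3 electrons transferred.
Balancing gives 3 Ag⁺(aq) + Cr(s) → 3 Ag(s) + Cr³⁺(aq); hence Q = [Cr³⁺(aq)] / [Ag⁺(aq)]^3 = 1.68×10^5 (log Q = 5.226).
By the Nernst equation, E = +1.54 − (0.0592/3)·(5.226) = +1.437 V.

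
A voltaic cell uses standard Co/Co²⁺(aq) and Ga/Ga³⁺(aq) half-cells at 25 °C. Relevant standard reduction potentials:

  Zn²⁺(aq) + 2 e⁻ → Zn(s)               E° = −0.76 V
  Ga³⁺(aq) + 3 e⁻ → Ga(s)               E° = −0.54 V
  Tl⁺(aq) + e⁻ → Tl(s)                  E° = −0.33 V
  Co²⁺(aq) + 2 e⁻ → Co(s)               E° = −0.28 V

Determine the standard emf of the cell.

The Co²⁺/Co couple has the higher E°, so Co ion is reduced (cathode) and Ga is oxidized (anode).
E°cell = E°(cathode) − E°(anode) = −0.28 − (−0.54) = +0.26 V.

+0.26 V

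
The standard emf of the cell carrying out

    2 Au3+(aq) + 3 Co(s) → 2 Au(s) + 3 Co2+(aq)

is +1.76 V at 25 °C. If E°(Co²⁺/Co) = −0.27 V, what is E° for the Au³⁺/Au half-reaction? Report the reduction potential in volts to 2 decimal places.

In the reaction as written the Au³⁺/Au couple is reduced (cathode) and Co²⁺/Co is oxidized (anode), so E°cell = E°(Au³⁺/Au) − E°(Co²⁺/Co).
E°(Au³⁺/Au) = E°cell + E°(anode) = +1.76 + (−0.27) = +1.49 V.

+1.49 V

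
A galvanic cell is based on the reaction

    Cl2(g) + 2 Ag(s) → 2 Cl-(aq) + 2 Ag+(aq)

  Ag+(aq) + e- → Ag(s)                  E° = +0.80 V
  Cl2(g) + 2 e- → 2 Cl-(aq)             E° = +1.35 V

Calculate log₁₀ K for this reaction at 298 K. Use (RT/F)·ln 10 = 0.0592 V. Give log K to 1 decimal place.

The Cl₂/Cl⁻ couple is reduced (cathode); E°cell = +1.35 − (+0.80) = +0.55 V with n = 2.
At equilibrium E = 0, so log K = nE°cell / 0.0592 = (2)(+0.55) / 0.0592 = 18.6.

log K = 18.6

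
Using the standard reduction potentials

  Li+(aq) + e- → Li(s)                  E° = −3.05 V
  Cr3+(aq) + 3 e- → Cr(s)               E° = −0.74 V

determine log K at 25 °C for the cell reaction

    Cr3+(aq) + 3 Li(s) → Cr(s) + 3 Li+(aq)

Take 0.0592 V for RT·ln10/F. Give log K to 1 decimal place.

The Cr³⁺/Cr couple is reduced (cathode); E°cell = −0.74 − (−3.05) = +2.31 V with n = 3.
At equilibrium E = 0, so log K = nE°cell / 0.0592 = (3)(+2.31) / 0.0592 = 117.1.

log K = 117.1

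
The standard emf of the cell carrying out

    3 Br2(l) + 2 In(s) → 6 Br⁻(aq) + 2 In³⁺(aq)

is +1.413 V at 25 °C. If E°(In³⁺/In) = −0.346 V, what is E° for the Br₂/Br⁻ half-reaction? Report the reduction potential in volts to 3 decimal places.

+1.067 V

In the reaction as written the Br₂/Br⁻ couple is reduced (cathode) and In³⁺/In is oxidized (anode), so E°cell = E°(Br₂/Br⁻) − E°(In³⁺/In).
E°(Br₂/Br⁻) = E°cell + E°(anode) = +1.413 + (−0.346) = +1.067 V.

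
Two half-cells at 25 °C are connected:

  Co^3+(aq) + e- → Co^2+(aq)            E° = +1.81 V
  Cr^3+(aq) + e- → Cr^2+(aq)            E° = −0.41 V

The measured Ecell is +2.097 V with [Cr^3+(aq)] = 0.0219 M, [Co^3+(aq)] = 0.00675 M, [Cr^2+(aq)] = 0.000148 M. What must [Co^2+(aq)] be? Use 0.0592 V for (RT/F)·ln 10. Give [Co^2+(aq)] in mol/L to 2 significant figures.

The Co³⁺/Co²⁺ couple has the larger reduction potential, so it is the cathode: E°cell = +1.81 − (−0.41) = +2.22 V and n = 1.
Since E = E° − (0.0592/n)·log Q, log Q = n(E° − E)/0.0592 = 2.078.
The balanced reaction is Co^3+(aq) + Cr^2+(aq) → Co^2+(aq) + Cr^3+(aq), so Q = ([Co^2+(aq)]·[Cr^3+(aq)]) / ([Co^3+(aq)]·[Cr^2+(aq)]).
Solving for the unknown gives log [Co^2+(aq)] = −2.263, so [Co^2+(aq)] ≈ 0.0055 M.

0.0055 M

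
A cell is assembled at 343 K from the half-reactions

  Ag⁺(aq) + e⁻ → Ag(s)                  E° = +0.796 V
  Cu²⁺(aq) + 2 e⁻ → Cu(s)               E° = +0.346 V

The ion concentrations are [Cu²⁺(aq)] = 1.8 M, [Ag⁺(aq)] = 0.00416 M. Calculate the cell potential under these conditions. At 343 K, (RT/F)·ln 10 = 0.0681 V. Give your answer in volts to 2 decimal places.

Ag⁺/Ag is reduced (cathode, E° = +0.796 V) and Cu²⁺/Cu is oxidized (anode).
E°cell = E°cat − E°an = +0.796 − (+0.346) = +0.450 V; n = 2.
The balanced reaction is 2 Ag⁺(aq) + Cu(s) → 2 Ag(s) + Cu²⁺(aq), so Q = [Cu²⁺(aq)] / [Ag⁺(aq)]^2 = 1.04×10^5 and log Q = 5.017.
By the Nernst equation, E = +0.450 − (0.0681/2)·(5.017) = +0.28 V.

+0.28 V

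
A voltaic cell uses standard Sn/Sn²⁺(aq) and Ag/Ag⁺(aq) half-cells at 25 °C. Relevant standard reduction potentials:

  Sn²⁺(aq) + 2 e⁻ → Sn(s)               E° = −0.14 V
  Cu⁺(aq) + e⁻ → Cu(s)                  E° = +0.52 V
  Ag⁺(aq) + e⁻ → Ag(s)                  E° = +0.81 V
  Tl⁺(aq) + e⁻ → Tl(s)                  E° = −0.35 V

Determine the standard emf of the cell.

+0.95 V

Of the two couples in this cell, the one with the more positive reduction potential is reduced at the cathode: here that is Ag⁺/Ag (+0.81 V); Sn²⁺/Sn (−0.14 V) is the anode.
E°cell = E°(cathode) − E°(anode) = +0.81 − (−0.14) = +0.95 V.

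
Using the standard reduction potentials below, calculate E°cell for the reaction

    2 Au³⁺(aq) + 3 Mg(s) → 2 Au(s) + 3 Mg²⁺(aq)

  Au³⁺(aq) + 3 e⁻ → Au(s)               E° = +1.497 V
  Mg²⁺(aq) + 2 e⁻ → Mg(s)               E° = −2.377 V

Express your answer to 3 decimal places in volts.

In the reaction as written, Au³⁺(aq) is reduced (cathode) and Mg²⁺(aq) is produced by oxidation at the anode.
E°cell = E°(cathode) − E°(anode) = +1.497 − (−2.377) = +3.874 V.

+3.874 V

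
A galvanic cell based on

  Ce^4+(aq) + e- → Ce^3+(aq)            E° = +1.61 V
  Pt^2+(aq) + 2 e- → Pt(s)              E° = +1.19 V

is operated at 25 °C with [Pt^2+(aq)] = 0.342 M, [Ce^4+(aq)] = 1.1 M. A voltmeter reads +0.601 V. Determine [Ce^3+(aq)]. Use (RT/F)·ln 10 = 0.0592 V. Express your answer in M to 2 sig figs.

The Ce⁴⁺/Ce³⁺ couple has the larger reduction potential, so it is the cathode: E°cell = +1.61 − (+1.19) = +0.42 V and n = 2.
From the Nernst equation, log Q = n(E° − E)/0.0592 = 2·(+0.42 − (+0.601))/0.0592 = −6.115.
For 2 Ce^4+(aq) + Pt(s) → 2 Ce^3+(aq) + Pt^2+(aq), the reaction quotient is Q = ([Ce^3+(aq)]^2·[Pt^2+(aq)]) / [Ce^4+(aq)]^2.
Solving for the unknown gives log [Ce^3+(aq)] = −2.783, so [Ce^3+(aq)] ≈ 0.0016 M.

0.0016 M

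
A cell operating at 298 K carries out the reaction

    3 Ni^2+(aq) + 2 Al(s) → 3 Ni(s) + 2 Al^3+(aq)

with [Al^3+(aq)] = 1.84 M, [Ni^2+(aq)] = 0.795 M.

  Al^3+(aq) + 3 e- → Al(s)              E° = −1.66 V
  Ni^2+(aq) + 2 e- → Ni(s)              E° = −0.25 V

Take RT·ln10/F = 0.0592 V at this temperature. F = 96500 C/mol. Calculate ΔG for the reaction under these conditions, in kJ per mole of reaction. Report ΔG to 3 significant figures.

−812 kJ/mol

With Ni²⁺/Ni reduced at the cathode, E°cell = −0.25 − (−1.66) = +1.41 V and n = 6.
Q = [Al^3+(aq)]^2 / [Ni^2+(aq)]^3 = 6.74, so log Q = 0.829 and E = +1.41 − (0.0592/6)(0.829) = +1.4018 V.
ΔG = −nFE = −(6)(96500)(+1.4018) J/mol = −812 kJ/mol.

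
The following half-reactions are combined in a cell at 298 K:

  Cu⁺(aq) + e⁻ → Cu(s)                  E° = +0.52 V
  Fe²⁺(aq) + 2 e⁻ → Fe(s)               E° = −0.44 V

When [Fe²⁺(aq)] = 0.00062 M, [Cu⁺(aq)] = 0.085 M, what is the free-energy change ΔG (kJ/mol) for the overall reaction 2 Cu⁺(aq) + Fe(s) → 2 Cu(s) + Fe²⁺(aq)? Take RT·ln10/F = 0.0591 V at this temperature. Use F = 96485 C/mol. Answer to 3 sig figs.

−191 kJ/mol

The standard cell potential is +0.52 − (−0.44) = +0.96 V, with n = 2 electrons in the balanced equation.
The reaction quotient is [Fe²⁺(aq)] / [Cu⁺(aq)]^2 = 0.0858; by Nernst, E = +0.96 − (0.0591/2)(−1.066) = +0.9915 V.
Finally ΔG = −nFE = −(2)(96485 C/mol)(+0.9915 V) = −191 kJ/mol.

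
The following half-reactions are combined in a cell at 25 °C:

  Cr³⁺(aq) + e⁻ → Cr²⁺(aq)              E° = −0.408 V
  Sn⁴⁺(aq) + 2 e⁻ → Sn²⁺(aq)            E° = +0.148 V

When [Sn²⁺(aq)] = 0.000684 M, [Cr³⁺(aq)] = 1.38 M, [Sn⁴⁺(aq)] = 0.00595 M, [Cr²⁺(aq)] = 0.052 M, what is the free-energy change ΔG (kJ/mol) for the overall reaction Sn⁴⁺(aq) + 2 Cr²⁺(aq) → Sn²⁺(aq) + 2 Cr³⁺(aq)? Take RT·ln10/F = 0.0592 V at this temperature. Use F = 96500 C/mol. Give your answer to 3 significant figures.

−96.4 kJ/mol

The standard cell potential is +0.148 − (−0.408) = +0.556 V, with n = 2 electrons in the balanced equation.
The reaction quotient is ([Sn²⁺(aq)]·[Cr³⁺(aq)]^2) / ([Sn⁴⁺(aq)]·[Cr²⁺(aq)]^2) = 81; by Nernst, E = +0.556 − (0.0592/2)(1.908) = +0.4995 V.
ΔG = −nFE = −(2)(96500)(+0.4995) J/mol = −96.4 kJ/mol.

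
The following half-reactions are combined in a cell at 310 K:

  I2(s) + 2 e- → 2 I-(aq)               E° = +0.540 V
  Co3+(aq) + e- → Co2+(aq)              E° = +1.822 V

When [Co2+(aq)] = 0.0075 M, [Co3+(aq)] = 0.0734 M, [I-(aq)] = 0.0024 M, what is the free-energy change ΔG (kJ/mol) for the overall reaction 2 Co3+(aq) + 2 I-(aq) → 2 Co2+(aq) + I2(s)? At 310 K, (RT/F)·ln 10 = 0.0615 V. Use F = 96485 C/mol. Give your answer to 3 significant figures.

With Co³⁺/Co²⁺ reduced at the cathode, E°cell = +1.822 − (+0.540) = +1.282 V and n = 2.
Q = [Co2+(aq)]^2 / ([Co3+(aq)]^2·[I-(aq)]^2) = 1.81×10^3, so log Q = 3.258 and E = +1.282 − (0.0615/2)(3.258) = +1.1818 V.
ΔG = −nFE = −(2)(96485)(+1.1818) J/mol = −228 kJ/mol.

−228 kJ/mol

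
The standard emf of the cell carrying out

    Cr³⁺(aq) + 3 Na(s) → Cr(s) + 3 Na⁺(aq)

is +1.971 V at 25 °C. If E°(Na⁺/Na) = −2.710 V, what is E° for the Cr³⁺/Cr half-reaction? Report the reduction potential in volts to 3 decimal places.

−0.739 V

In the reaction as written the Cr³⁺/Cr couple is reduced (cathode) and Na⁺/Na is oxidized (anode), so E°cell = E°(Cr³⁺/Cr) − E°(Na⁺/Na).
E°(Cr³⁺/Cr) = E°cell + E°(anode) = +1.971 + (−2.710) = −0.739 V.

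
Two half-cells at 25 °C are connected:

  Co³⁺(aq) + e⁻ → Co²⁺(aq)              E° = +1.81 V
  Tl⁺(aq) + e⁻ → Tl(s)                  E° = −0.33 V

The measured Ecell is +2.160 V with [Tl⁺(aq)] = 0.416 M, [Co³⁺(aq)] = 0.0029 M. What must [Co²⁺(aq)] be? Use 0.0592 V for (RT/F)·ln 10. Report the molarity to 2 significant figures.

0.0032 M

Co³⁺/Co²⁺ is the cathode (higher E°); E°cell = +1.81 − (−0.33) = +2.14 V with n = 1.
Since E = E° − (0.0592/n)·log Q, log Q = n(E° − E)/0.0592 = −0.338.
Balancing electrons gives Co³⁺(aq) + Tl(s) → Co²⁺(aq) + Tl⁺(aq); thus Q = ([Co²⁺(aq)]·[Tl⁺(aq)]) / [Co³⁺(aq)].
Substituting the known concentrations and solving, log [Co²⁺(aq)] = −2.495 and [Co²⁺(aq)] = 0.0032 M.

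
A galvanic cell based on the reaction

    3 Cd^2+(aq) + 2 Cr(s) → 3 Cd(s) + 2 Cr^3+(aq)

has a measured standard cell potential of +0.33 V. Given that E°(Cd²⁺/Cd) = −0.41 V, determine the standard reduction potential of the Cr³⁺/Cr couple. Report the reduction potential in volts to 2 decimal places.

−0.74 V

In the reaction as written the Cd²⁺/Cd couple is reduced (cathode) and Cr³⁺/Cr is oxidized (anode), so E°cell = E°(Cd²⁺/Cd) − E°(Cr³⁺/Cr).
E°(Cr³⁺/Cr) = E°(cathode) − E°cell = −0.41 − (+0.33) = −0.74 V.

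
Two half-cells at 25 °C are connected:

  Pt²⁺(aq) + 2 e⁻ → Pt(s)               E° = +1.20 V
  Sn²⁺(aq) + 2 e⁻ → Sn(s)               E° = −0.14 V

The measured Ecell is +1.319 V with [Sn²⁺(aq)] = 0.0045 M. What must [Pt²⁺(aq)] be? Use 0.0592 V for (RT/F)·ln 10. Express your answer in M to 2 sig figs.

The Pt²⁺/Pt couple has the larger reduction potential, so it is the cathode: E°cell = +1.20 − (−0.14) = +1.34 V and n = 2.
Rearranging E = E° − (0.0592/n)·log Q gives log Q = 2(+1.34 − (+1.319))/0.0592 = 0.709.
For Pt²⁺(aq) + Sn(s) → Pt(s) + Sn²⁺(aq), the reaction quotient is Q = [Sn²⁺(aq)] / [Pt²⁺(aq)].
Isolating [Pt²⁺(aq)] in Q = 10^{0.709} yields log [Pt²⁺(aq)] = −3.056, i.e. 0.00088 M.

0.00088 M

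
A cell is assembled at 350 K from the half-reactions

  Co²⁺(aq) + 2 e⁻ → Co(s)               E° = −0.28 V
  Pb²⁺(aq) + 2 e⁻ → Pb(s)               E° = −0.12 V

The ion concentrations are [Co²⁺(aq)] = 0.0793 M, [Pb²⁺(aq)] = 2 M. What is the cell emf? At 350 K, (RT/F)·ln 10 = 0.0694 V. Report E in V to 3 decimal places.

Pb²⁺/Pb is reduced (cathode, E° = −0.12 V) and Co²⁺/Co is oxidized (anode).
E°cell = E°cat − E°an = −0.12 − (−0.28) = +0.16 V; n = 2.
The balanced reaction is Pb²⁺(aq) + Co(s) → Pb(s) + Co²⁺(aq), so Q = [Co²⁺(aq)] / [Pb²⁺(aq)] = 0.0396 and log Q = −1.402.
E = E° − (0.0694/n)·log Q = +0.16 − (0.0694/2)(−1.402) = +0.209 V.

+0.209 V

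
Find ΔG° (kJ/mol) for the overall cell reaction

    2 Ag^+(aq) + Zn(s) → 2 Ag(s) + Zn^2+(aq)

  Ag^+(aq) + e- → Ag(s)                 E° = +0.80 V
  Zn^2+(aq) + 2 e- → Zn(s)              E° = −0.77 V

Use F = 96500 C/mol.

−303 kJ/mol

In the reaction as written Ag^+(aq) is reduced, so the Ag⁺/Ag couple is the cathode and Zn²⁺/Zn is the anode.
E°cell = +0.80 − (−0.77) = +1.57 V; balancing electrons gives n = 2.
ΔG° = −nFE°cell = −(2)(96500)(+1.57) J/mol = −303 kJ/mol.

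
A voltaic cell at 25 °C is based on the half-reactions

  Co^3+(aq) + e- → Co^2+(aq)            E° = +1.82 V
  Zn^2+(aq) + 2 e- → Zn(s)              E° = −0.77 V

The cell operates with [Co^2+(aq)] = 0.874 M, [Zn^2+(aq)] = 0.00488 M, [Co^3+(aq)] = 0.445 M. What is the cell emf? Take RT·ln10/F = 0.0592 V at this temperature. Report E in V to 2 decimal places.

Co³⁺/Co²⁺ is reduced (cathode, E° = +1.82 V) and Zn²⁺/Zn is oxidized (anode).
E°cell = +1.82 − (−0.77) = +2.59 V, with n = 2 electrons transferred.
For the overall reaction 2 Co^3+(aq) + Zn(s) → 2 Co^2+(aq) + Zn^2+(aq), Q = ([Co^2+(aq)]^2·[Zn^2+(aq)]) / [Co^3+(aq)]^2 = 0.0188, giving log Q = −1.725.
E = E° − (0.0592/n)·log Q = +2.59 − (0.0592/2)(−1.725) = +2.64 V.

+2.64 V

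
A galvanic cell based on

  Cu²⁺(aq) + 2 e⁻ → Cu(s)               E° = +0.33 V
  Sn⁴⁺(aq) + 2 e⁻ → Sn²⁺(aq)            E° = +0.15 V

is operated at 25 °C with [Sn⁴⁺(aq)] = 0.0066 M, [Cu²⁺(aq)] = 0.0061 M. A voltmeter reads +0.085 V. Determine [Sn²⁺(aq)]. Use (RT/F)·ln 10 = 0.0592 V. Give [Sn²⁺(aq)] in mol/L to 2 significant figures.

0.00067 M

Cu²⁺/Cu is the cathode (higher E°); E°cell = +0.33 − (+0.15) = +0.18 V with n = 2.
Rearranging E = E° − (0.0592/n)·log Q gives log Q = 2(+0.18 − (+0.085))/0.0592 = 3.209.
The balanced reaction is Cu²⁺(aq) + Sn²⁺(aq) → Cu(s) + Sn⁴⁺(aq), so Q = [Sn⁴⁺(aq)] / ([Cu²⁺(aq)]·[Sn²⁺(aq)]).
Isolating [Sn²⁺(aq)] in Q = 10^{3.209} yields log [Sn²⁺(aq)] = −3.175, i.e. 0.00067 M.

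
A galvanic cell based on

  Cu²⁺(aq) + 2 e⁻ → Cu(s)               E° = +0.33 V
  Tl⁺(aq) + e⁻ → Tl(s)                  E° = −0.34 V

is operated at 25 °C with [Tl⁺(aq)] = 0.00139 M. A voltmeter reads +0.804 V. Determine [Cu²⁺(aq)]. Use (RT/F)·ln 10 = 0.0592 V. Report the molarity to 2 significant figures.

0.065 M

Cu²⁺/Cu is the cathode (higher E°); E°cell = +0.33 − (−0.34) = +0.67 V with n = 2.
From the Nernst equation, log Q = n(E° − E)/0.0592 = 2·(+0.67 − (+0.804))/0.0592 = −4.527.
For Cu²⁺(aq) + 2 Tl(s) → Cu(s) + 2 Tl⁺(aq), the reaction quotient is Q = [Tl⁺(aq)]^2 / [Cu²⁺(aq)].
Substituting the known concentrations and solving, log [Cu²⁺(aq)] = −1.187 and [Cu²⁺(aq)] = 0.065 M.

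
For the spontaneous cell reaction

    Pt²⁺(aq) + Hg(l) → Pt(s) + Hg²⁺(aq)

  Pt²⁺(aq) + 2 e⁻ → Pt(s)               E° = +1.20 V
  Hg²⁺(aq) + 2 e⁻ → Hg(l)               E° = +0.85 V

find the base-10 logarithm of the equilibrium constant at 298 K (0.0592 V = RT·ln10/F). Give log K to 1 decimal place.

log K = 11.8

The Pt²⁺/Pt couple is reduced (cathode); E°cell = +1.20 − (+0.85) = +0.35 V with n = 2.
At equilibrium E = 0, so log K = nE°cell / 0.0592 = (2)(+0.35) / 0.0592 = 11.8.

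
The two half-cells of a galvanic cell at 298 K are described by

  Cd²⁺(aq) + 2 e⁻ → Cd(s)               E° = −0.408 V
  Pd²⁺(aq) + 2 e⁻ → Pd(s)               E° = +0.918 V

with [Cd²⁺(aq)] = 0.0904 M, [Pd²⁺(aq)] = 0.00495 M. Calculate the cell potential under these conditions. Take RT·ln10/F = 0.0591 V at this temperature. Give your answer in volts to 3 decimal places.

+1.289 V

The Pd²⁺/Pd couple has the more positive E°, so it is the cathode; Cd²⁺/Cd is the anode.
E°cell = E°cat − E°an = +0.918 − (−0.408) = +1.326 V; n = 2.
The balanced reaction is Pd²⁺(aq) + Cd(s) → Pd(s) + Cd²⁺(aq), so Q = [Cd²⁺(aq)] / [Pd²⁺(aq)] = 18.3 and log Q = 1.262.
E = E° − (0.0591/n)·log Q = +1.326 − (0.0591/2)(1.262) = +1.289 V.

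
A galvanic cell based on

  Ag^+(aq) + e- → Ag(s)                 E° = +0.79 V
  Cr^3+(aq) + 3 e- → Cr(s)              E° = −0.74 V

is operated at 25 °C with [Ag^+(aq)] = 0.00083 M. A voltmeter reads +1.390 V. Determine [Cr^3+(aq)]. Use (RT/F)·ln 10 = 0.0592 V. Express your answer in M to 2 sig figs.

The Ag⁺/Ag couple has the larger reduction potential, so it is the cathode: E°cell = +0.79 − (−0.74) = +1.53 V and n = 3.
Rearranging E = E° − (0.0592/n)·log Q gives log Q = 3(+1.53 − (+1.390))/0.0592 = 7.095.
Balancing electrons gives 3 Ag^+(aq) + Cr(s) → 3 Ag(s) + Cr^3+(aq); thus Q = [Cr^3+(aq)] / [Ag^+(aq)]^3.
Isolating [Cr^3+(aq)] in Q = 10^{7.095} yields log [Cr^3+(aq)] = −2.148, i.e. 0.0071 M.

0.0071 M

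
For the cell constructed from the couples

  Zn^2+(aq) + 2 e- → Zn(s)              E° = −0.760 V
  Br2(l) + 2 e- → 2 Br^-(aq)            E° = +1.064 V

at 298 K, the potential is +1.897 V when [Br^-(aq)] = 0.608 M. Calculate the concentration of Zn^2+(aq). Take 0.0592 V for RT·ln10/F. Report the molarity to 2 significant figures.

The Br₂/Br⁻ couple has the larger reduction potential, so it is the cathode: E°cell = +1.064 − (−0.760) = +1.824 V and n = 2.
Since E = E° − (0.0592/n)·log Q, log Q = n(E° − E)/0.0592 = −2.466.
The balanced reaction is Br2(l) + Zn(s) → 2 Br^-(aq) + Zn^2+(aq), so Q = [Br^-(aq)]^2·[Zn^2+(aq)].
Solving for the unknown gives log [Zn^2+(aq)] = −2.034, so [Zn^2+(aq)] ≈ 0.0092 M.

0.0092 M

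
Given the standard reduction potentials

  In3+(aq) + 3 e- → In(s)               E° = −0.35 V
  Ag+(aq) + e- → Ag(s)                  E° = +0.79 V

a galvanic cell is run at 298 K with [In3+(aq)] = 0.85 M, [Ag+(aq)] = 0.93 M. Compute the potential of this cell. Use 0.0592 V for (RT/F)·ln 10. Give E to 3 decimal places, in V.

The Ag⁺/Ag couple has the more positive E°, so it is the cathode; In³⁺/In is the anode.
E°cell = E°cat − E°an = +0.79 − (−0.35) = +1.14 V; n = 3.
For the overall reaction 3 Ag+(aq) + In(s) → 3 Ag(s) + In3+(aq), Q = [In3+(aq)] / [Ag+(aq)]^3 = 1.06, giving log Q = 0.024.
Applying E = E° − (RT ln10/nF)·log Q gives +1.14 − (0.0592/3)(0.024) = +1.140 V.

+1.140 V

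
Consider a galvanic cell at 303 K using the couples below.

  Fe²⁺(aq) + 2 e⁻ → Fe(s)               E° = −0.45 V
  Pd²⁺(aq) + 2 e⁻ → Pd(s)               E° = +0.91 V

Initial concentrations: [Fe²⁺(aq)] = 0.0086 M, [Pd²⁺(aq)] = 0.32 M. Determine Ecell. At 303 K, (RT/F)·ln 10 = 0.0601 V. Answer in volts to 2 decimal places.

Pd²⁺/Pd is reduced (cathode, E° = +0.91 V) and Fe²⁺/Fe is oxidized (anode).
The standard potential is +0.91 − (−0.45) = +1.36 V and the balanced reaction transfers n = 2 electrons.
For the overall reaction Pd²⁺(aq) + Fe(s) → Pd(s) + Fe²⁺(aq), Q = [Fe²⁺(aq)] / [Pd²⁺(aq)] = 0.0269, giving log Q = −1.571.
Applying E = E° − (RT ln10/nF)·log Q gives +1.36 − (0.0601/2)(−1.571) = +1.41 V.

+1.41 V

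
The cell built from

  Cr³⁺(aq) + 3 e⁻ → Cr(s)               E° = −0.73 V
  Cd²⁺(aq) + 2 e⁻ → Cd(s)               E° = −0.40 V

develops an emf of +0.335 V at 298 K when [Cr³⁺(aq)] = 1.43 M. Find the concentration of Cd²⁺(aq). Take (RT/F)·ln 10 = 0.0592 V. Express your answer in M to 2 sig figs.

Cd²⁺/Cd is the cathode (higher E°); E°cell = −0.40 − (−0.73) = +0.33 V with n = 6.
From the Nernst equation, log Q = n(E° − E)/0.0592 = 6·(+0.33 − (+0.335))/0.0592 = −0.507.
The balanced reaction is 3 Cd²⁺(aq) + 2 Cr(s) → 3 Cd(s) + 2 Cr³⁺(aq), so Q = [Cr³⁺(aq)]^2 / [Cd²⁺(aq)]^3.
Isolating [Cd²⁺(aq)] in Q = 10^{−0.507} yields log [Cd²⁺(aq)] = 0.273, i.e. 1.9 M.

1.9 M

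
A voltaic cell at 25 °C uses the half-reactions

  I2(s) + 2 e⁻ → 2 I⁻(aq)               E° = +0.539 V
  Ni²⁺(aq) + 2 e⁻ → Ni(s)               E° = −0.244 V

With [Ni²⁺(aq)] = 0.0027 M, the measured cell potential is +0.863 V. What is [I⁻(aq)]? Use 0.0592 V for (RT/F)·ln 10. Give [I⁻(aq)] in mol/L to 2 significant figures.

I₂/I⁻ is the cathode (higher E°); E°cell = +0.539 − (−0.244) = +0.783 V with n = 2.
From the Nernst equation, log Q = n(E° − E)/0.0592 = 2·(+0.783 − (+0.863))/0.0592 = −2.703.
Balancing electrons gives I2(s) + Ni(s) → 2 I⁻(aq) + Ni²⁺(aq); thus Q = [I⁻(aq)]^2·[Ni²⁺(aq)].
Isolating [I⁻(aq)] in Q = 10^{−2.703} yields log [I⁻(aq)] = −0.067, i.e. 0.86 M.

0.86 M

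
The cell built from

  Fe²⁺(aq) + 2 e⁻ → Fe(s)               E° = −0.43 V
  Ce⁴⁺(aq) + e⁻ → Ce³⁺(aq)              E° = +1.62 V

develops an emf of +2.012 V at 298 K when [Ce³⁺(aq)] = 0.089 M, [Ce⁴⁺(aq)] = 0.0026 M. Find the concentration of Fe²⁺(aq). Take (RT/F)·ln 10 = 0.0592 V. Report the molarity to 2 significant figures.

Ce⁴⁺/Ce³⁺ is the cathode (higher E°); E°cell = +1.62 − (−0.43) = +2.05 V with n = 2.
Rearranging E = E° − (0.0592/n)·log Q gives log Q = 2(+2.05 − (+2.012))/0.0592 = 1.284.
The balanced reaction is 2 Ce⁴⁺(aq) + Fe(s) → 2 Ce³⁺(aq) + Fe²⁺(aq), so Q = ([Ce³⁺(aq)]^2·[Fe²⁺(aq)]) / [Ce⁴⁺(aq)]^2.
Substituting the known concentrations and solving, log [Fe²⁺(aq)] = −1.785 and [Fe²⁺(aq)] = 0.016 M.

0.016 M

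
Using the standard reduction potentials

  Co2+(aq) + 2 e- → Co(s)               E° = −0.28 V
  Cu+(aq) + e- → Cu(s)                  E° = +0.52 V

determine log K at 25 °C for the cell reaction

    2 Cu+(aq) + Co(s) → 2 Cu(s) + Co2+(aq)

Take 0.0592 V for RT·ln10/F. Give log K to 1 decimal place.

The Cu⁺/Cu couple is reduced (cathode); E°cell = +0.52 − (−0.28) = +0.80 V with n = 2.
At equilibrium E = 0, so log K = nE°cell / 0.0592 = (2)(+0.80) / 0.0592 = 27.0.

log K = 27.0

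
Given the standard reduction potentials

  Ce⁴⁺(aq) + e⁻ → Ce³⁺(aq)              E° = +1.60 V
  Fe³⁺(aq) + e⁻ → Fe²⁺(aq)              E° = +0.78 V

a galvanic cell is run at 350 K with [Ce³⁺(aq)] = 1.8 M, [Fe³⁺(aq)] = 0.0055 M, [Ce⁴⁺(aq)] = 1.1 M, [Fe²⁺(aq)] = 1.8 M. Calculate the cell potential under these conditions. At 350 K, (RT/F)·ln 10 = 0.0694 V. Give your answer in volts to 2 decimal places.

+0.98 V

Ce⁴⁺/Ce³⁺ is reduced (cathode, E° = +1.60 V) and Fe³⁺/Fe²⁺ is oxidized (anode).
E°cell = E°cat − E°an = +1.60 − (+0.78) = +0.82 V; n = 1.
Balancing gives Ce⁴⁺(aq) + Fe²⁺(aq) → Ce³⁺(aq) + Fe³⁺(aq); hence Q = ([Ce³⁺(aq)]·[Fe³⁺(aq)]) / ([Ce⁴⁺(aq)]·[Fe²⁺(aq)]) = 0.005 (log Q = −2.301).
E = E° − (0.0694/n)·log Q = +0.82 − (0.0694/1)(−2.301) = +0.98 V.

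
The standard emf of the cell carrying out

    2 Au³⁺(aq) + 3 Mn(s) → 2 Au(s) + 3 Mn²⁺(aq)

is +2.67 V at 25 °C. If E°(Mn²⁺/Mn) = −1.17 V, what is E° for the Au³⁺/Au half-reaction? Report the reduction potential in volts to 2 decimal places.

In the reaction as written the Au³⁺/Au couple is reduced (cathode) and Mn²⁺/Mn is oxidized (anode), so E°cell = E°(Au³⁺/Au) − E°(Mn²⁺/Mn).
E°(Au³⁺/Au) = E°cell + E°(anode) = +2.67 + (−1.17) = +1.50 V.

+1.50 V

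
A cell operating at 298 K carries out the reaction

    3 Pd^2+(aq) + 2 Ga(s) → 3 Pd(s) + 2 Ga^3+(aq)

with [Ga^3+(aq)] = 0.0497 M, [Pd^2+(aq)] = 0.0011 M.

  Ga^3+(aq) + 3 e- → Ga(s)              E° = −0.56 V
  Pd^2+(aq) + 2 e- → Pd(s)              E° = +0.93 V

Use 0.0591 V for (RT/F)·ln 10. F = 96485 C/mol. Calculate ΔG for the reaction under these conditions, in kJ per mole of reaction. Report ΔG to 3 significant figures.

E°cell = +0.93 − (−0.56) = +1.49 V; the balanced reaction transfers n = 6 electrons.
The reaction quotient is [Ga^3+(aq)]^2 / [Pd^2+(aq)]^3 = 1.86×10^6; by Nernst, E = +1.49 − (0.0591/6)(6.269) = +1.4283 V.
Then ΔG = −nFE = −6 × 96485 × +1.4283 J/mol = −827 kJ/mol.

−827 kJ/mol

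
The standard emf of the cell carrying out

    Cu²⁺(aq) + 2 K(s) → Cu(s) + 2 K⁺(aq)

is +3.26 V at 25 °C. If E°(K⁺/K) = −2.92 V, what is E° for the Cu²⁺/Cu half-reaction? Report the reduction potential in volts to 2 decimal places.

In the reaction as written the Cu²⁺/Cu couple is reduced (cathode) and K⁺/K is oxidized (anode), so E°cell = E°(Cu²⁺/Cu) − E°(K⁺/K).
E°(Cu²⁺/Cu) = E°cell + E°(anode) = +3.26 + (−2.92) = +0.34 V.

+0.34 V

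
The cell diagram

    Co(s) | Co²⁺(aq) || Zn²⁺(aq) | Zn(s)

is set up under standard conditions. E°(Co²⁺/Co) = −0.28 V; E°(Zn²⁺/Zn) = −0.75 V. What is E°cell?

−0.47 V

By convention the left-hand electrode in cell notation is the anode (oxidation) and the right-hand electrode is the cathode (reduction).
E°cell = E°(right) − E°(left) = −0.75 − (−0.28) = −0.47 V.
The negative sign shows that, as written, the cell would require an external voltage to drive the reaction.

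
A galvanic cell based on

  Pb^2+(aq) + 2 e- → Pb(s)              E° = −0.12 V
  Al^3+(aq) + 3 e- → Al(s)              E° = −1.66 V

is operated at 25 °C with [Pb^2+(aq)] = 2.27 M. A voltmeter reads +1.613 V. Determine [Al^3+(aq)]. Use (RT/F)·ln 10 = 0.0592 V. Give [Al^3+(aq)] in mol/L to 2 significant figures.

With Pb²⁺/Pb at the cathode and Al³⁺/Al at the anode, E°cell = −0.12 − (−1.66) = +1.54 V (n = 6).
Since E = E° − (0.0592/n)·log Q, log Q = n(E° − E)/0.0592 = −7.399.
The balanced reaction is 3 Pb^2+(aq) + 2 Al(s) → 3 Pb(s) + 2 Al^3+(aq), so Q = [Al^3+(aq)]^2 / [Pb^2+(aq)]^3.
Substituting the known concentrations and solving, log [Al^3+(aq)] = −3.165 and [Al^3+(aq)] = 0.00068 M.

0.00068 M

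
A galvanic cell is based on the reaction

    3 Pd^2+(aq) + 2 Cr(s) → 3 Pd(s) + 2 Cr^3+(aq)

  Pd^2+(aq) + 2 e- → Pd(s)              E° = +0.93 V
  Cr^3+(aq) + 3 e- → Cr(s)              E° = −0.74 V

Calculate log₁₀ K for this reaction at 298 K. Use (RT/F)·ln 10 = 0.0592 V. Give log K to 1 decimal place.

log K = 169.3

The Pd²⁺/Pd couple is reduced (cathode); E°cell = +0.93 − (−0.74) = +1.67 V with n = 6.
At equilibrium E = 0, so log K = nE°cell / 0.0592 = (6)(+1.67) / 0.0592 = 169.3.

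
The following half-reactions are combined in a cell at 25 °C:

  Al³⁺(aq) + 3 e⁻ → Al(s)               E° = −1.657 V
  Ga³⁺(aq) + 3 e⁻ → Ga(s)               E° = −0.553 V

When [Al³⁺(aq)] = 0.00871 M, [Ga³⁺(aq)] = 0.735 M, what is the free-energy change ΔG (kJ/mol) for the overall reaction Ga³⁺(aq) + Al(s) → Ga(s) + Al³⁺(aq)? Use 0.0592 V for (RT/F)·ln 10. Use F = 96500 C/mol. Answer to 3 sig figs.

E°cell = −0.553 − (−1.657) = +1.104 V; the balanced reaction transfers n = 3 electrons.
Here Q = [Al³⁺(aq)] / [Ga³⁺(aq)] = 0.0119 (log Q = −1.926), giving E = +1.104 − (0.0592/3)·(−1.926) = +1.1420 V.
ΔG = −nFE = −(3)(96500)(+1.1420) J/mol = −331 kJ/mol.

−331 kJ/mol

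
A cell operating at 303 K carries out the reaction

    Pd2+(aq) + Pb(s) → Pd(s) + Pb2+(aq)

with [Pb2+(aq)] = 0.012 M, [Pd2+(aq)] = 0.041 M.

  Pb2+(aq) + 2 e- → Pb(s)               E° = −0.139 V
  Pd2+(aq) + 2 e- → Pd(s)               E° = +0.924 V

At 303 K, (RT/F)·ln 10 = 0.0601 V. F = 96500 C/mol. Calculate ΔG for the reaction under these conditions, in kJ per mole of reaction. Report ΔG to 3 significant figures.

−208 kJ/mol

With Pd²⁺/Pd reduced at the cathode, E°cell = +0.924 − (−0.139) = +1.063 V and n = 2.
The reaction quotient is [Pb2+(aq)] / [Pd2+(aq)] = 0.293; by Nernst, E = +1.063 − (0.0601/2)(−0.534) = +1.0790 V.
ΔG = −nFE = −(2)(96500)(+1.0790) J/mol = −208 kJ/mol.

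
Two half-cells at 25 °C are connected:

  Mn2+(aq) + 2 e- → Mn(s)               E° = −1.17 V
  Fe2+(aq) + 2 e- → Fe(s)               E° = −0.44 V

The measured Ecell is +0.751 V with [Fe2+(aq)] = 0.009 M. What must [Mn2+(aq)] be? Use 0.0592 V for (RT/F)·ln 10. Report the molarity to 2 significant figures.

The Fe²⁺/Fe couple has the larger reduction potential, so it is the cathode: E°cell = −0.44 − (−1.17) = +0.73 V and n = 2.
Rearranging E = E° − (0.0592/n)·log Q gives log Q = 2(+0.73 − (+0.751))/0.0592 = −0.709.
For Fe2+(aq) + Mn(s) → Fe(s) + Mn2+(aq), the reaction quotient is Q = [Mn2+(aq)] / [Fe2+(aq)].
Solving for the unknown gives log [Mn2+(aq)] = −2.755, so [Mn2+(aq)] ≈ 0.0018 M.

0.0018 M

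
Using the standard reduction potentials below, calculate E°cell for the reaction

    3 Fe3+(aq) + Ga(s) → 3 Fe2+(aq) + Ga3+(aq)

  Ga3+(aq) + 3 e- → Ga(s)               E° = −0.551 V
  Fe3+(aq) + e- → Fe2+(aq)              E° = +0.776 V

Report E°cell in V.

+1.327 V

Fe3+(aq) gains electrons, so the Fe³⁺/Fe²⁺ couple is the cathode; the Ga³⁺/Ga couple is the anode.
E°cell = E°(cathode) − E°(anode) = +0.776 − (−0.551) = +1.327 V.
The positive value indicates the reaction is spontaneous as written.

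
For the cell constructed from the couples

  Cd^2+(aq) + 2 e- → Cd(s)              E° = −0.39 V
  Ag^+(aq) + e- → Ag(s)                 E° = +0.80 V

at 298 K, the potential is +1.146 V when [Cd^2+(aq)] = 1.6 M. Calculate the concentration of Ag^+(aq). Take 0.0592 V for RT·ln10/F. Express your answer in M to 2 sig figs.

Ag⁺/Ag is the cathode (higher E°); E°cell = +0.80 − (−0.39) = +1.19 V with n = 2.
From the Nernst equation, log Q = n(E° − E)/0.0592 = 2·(+1.19 − (+1.146))/0.0592 = 1.486.
The balanced reaction is 2 Ag^+(aq) + Cd(s) → 2 Ag(s) + Cd^2+(aq), so Q = [Cd^2+(aq)] / [Ag^+(aq)]^2.
Substituting the known concentrations and solving, log [Ag^+(aq)] = −0.641 and [Ag^+(aq)] = 0.23 M.

0.23 M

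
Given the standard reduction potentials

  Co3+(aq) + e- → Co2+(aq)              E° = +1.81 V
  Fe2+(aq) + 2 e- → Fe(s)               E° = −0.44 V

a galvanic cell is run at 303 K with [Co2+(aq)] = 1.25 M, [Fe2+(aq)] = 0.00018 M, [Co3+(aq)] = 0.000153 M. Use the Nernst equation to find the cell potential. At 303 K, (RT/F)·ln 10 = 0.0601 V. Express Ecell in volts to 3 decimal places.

The Co³⁺/Co²⁺ couple has the more positive E°, so it is the cathode; Fe²⁺/Fe is the anode.
E°cell = E°cat − E°an = +1.81 − (−0.44) = +2.25 V; n = 2.
The balanced reaction is 2 Co3+(aq) + Fe(s) → 2 Co2+(aq) + Fe2+(aq), so Q = ([Co2+(aq)]^2·[Fe2+(aq)]) / [Co3+(aq)]^2 = 1.2×10^4 and log Q = 4.080.
By the Nernst equation, E = +2.25 − (0.0601/2)·(4.080) = +2.127 V.

+2.127 V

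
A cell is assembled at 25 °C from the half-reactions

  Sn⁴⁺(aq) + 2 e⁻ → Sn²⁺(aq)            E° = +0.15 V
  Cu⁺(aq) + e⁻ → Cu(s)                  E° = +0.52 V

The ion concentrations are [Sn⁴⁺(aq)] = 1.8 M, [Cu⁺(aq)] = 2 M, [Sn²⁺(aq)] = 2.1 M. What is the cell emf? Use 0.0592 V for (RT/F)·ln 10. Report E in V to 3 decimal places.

Cu⁺/Cu is reduced (cathode, E° = +0.52 V) and Sn⁴⁺/Sn²⁺ is oxidized (anode).
E°cell = E°cat − E°an = +0.52 − (+0.15) = +0.37 V; n = 2.
The balanced reaction is 2 Cu⁺(aq) + Sn²⁺(aq) → 2 Cu(s) + Sn⁴⁺(aq), so Q = [Sn⁴⁺(aq)] / ([Cu⁺(aq)]^2·[Sn²⁺(aq)]) = 0.214 and log Q = −0.669.
By the Nernst equation, E = +0.37 − (0.0592/2)·(−0.669) = +0.390 V.

+0.390 V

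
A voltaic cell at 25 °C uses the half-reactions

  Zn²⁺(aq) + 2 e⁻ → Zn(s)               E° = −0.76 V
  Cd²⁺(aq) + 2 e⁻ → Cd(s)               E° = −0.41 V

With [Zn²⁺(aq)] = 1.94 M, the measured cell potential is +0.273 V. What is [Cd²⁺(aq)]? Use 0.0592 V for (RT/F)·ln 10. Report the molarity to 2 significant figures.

With Cd²⁺/Cd at the cathode and Zn²⁺/Zn at the anode, E°cell = −0.41 − (−0.76) = +0.35 V (n = 2).
From the Nernst equation, log Q = n(E° − E)/0.0592 = 2·(+0.35 − (+0.273))/0.0592 = 2.601.
For Cd²⁺(aq) + Zn(s) → Cd(s) + Zn²⁺(aq), the reaction quotient is Q = [Zn²⁺(aq)] / [Cd²⁺(aq)].
Solving for the unknown gives log [Cd²⁺(aq)] = −2.313, so [Cd²⁺(aq)] ≈ 0.0049 M.

0.0049 M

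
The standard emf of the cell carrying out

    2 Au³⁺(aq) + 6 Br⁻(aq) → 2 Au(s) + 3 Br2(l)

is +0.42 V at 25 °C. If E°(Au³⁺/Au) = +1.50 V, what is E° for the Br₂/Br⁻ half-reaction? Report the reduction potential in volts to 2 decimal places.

In the reaction as written the Au³⁺/Au couple is reduced (cathode) and Br₂/Br⁻ is oxidized (anode), so E°cell = E°(Au³⁺/Au) − E°(Br₂/Br⁻).
E°(Br₂/Br⁻) = E°(cathode) − E°cell = +1.50 − (+0.42) = +1.08 V.

+1.08 V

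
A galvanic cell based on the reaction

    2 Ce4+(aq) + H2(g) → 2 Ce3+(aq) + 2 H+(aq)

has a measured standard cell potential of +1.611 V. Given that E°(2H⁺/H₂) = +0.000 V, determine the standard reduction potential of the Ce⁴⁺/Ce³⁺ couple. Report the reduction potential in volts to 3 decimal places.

+1.611 V

In the reaction as written the Ce⁴⁺/Ce³⁺ couple is reduced (cathode) and 2H⁺/H₂ is oxidized (anode), so E°cell = E°(Ce⁴⁺/Ce³⁺) − E°(2H⁺/H₂).
E°(Ce⁴⁺/Ce³⁺) = E°cell + E°(anode) = +1.611 + (+0.000) = +1.611 V.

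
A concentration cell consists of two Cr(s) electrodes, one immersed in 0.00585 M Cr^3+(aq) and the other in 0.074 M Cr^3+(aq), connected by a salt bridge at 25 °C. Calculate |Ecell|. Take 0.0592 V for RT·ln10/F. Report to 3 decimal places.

For a concentration cell E°cell = 0, since both electrodes use the same couple.
The compartment with the higher Cr^3+(aq) concentration (0.074 M) acts as the cathode; ions are reduced there and produced at the dilute (0.00585 M) anode.
With n = 3, Ecell = −(0.0592/3)·log([dilute]/[conc]) = −(0.0592/3)·log(0.00585/0.074) = +0.022 V.

0.022 V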